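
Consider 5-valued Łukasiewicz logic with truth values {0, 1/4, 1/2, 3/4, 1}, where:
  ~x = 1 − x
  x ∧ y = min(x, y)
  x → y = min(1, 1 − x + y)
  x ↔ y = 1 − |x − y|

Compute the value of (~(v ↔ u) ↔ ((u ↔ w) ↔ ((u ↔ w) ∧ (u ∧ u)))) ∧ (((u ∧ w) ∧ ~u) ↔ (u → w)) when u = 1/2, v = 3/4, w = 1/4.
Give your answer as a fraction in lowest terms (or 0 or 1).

v ↔ u = 3/4 ↔ 1/2 = 3/4
~(v ↔ u) = ~3/4 = 1/4
u ↔ w = 1/2 ↔ 1/4 = 3/4
u ↔ w = 1/2 ↔ 1/4 = 3/4
u ∧ u = 1/2 ∧ 1/2 = 1/2
(u ↔ w) ∧ (u ∧ u) = 3/4 ∧ 1/2 = 1/2
(u ↔ w) ↔ ((u ↔ w) ∧ (u ∧ u)) = 3/4 ↔ 1/2 = 3/4
~(v ↔ u) ↔ ((u ↔ w) ↔ ((u ↔ w) ∧ (u ∧ u))) = 1/4 ↔ 3/4 = 1/2
u ∧ w = 1/2 ∧ 1/4 = 1/4
~u = ~1/2 = 1/2
(u ∧ w) ∧ ~u = 1/4 ∧ 1/2 = 1/4
u → w = 1/2 → 1/4 = 3/4
((u ∧ w) ∧ ~u) ↔ (u → w) = 1/4 ↔ 3/4 = 1/2
(~(v ↔ u) ↔ ((u ↔ w) ↔ ((u ↔ w) ∧ (u ∧ u)))) ∧ (((u ∧ w) ∧ ~u) ↔ (u → w)) = 1/2 ∧ 1/2 = 1/2

1/2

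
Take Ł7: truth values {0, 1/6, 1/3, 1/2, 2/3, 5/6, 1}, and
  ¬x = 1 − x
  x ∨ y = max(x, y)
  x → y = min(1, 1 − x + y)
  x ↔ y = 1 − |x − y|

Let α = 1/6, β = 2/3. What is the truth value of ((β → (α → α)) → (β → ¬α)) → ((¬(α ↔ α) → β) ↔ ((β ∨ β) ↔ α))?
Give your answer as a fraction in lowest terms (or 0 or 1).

α → α = 1/6 → 1/6 = 1
β → (α → α) = 2/3 → 1 = 1
¬α = ¬1/6 = 5/6
β → ¬α = 2/3 → 5/6 = 1
(β → (α → α)) → (β → ¬α) = 1 → 1 = 1
α ↔ α = 1/6 ↔ 1/6 = 1
¬(α ↔ α) = ¬1 = 0
¬(α ↔ α) → β = 0 → 2/3 = 1
β ∨ β = 2/3 ∨ 2/3 = 2/3
(β ∨ β) ↔ α = 2/3 ↔ 1/6 = 1/2
(¬(α ↔ α) → β) ↔ ((β ∨ β) ↔ α) = 1 ↔ 1/2 = 1/2
((β → (α → α)) → (β → ¬α)) → ((¬(α ↔ α) → β) ↔ ((β ∨ β) ↔ α)) = 1 → 1/2 = 1/2

1/2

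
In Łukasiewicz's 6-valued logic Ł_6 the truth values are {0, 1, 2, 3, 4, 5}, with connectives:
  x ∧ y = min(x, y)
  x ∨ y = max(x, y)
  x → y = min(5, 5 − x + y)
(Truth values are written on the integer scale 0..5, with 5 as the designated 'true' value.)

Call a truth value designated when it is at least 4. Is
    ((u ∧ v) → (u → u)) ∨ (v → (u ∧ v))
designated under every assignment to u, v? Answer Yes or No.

Yes

At u = 1, v = 1, for instance:
u ∧ v = 1 ∧ 1 = 1
u → u = 1 → 1 = 5
(u ∧ v) → (u → u) = 1 → 5 = 5
u ∧ v = 1 ∧ 1 = 1
v → (u ∧ v) = 1 → 1 = 5
((u ∧ v) → (u → u)) ∨ (v → (u ∧ v)) = 5 ∨ 5 = 5
and checking the remaining 35 assignments likewise gives ≥ 4 in every case.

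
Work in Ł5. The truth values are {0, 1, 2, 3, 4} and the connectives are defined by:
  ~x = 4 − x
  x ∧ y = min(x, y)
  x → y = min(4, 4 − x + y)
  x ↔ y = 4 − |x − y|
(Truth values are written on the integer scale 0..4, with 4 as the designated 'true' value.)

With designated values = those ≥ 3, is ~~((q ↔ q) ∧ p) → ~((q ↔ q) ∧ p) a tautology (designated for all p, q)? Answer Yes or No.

No

Counterexample: take p = 3, q = 0.
q ↔ q = 0 ↔ 0 = 4
(q ↔ q) ∧ p = 4 ∧ 3 = 3
~((q ↔ q) ∧ p) = ~3 = 1
~~((q ↔ q) ∧ p) = ~1 = 3
~((q ↔ q) ∧ p) = ~3 = 1
~~((q ↔ q) ∧ p) → ~((q ↔ q) ∧ p) = 3 → 1 = 2
This gives 2, which is below 3.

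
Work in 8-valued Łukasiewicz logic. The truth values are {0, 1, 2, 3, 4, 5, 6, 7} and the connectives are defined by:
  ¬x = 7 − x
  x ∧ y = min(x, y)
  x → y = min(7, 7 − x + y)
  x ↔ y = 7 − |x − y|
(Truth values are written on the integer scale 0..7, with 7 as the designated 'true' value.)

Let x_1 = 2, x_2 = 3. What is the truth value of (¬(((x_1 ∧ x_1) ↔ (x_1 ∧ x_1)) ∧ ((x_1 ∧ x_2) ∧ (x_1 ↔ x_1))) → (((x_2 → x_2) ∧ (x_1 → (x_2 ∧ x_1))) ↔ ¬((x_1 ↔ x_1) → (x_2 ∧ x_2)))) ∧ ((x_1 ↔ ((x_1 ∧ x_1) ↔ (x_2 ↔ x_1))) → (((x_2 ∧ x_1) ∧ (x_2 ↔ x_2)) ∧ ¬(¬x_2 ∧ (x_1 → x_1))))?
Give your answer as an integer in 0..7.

3

x_1 ∧ x_1 = 2 ∧ 2 = 2
x_1 ∧ x_1 = 2 ∧ 2 = 2
(x_1 ∧ x_1) ↔ (x_1 ∧ x_1) = 2 ↔ 2 = 7
x_1 ∧ x_2 = 2 ∧ 3 = 2
x_1 ↔ x_1 = 2 ↔ 2 = 7
(x_1 ∧ x_2) ∧ (x_1 ↔ x_1) = 2 ∧ 7 = 2
((x_1 ∧ x_1) ↔ (x_1 ∧ x_1)) ∧ ((x_1 ∧ x_2) ∧ (x_1 ↔ x_1)) = 7 ∧ 2 = 2
¬(((x_1 ∧ x_1) ↔ (x_1 ∧ x_1)) ∧ ((x_1 ∧ x_2) ∧ (x_1 ↔ x_1))) = ¬2 = 5
x_2 → x_2 = 3 → 3 = 7
x_2 ∧ x_1 = 3 ∧ 2 = 2
x_1 → (x_2 ∧ x_1) = 2 → 2 = 7
(x_2 → x_2) ∧ (x_1 → (x_2 ∧ x_1)) = 7 ∧ 7 = 7
x_1 ↔ x_1 = 2 ↔ 2 = 7
x_2 ∧ x_2 = 3 ∧ 3 = 3
(x_1 ↔ x_1) → (x_2 ∧ x_2) = 7 → 3 = 3
¬((x_1 ↔ x_1) → (x_2 ∧ x_2)) = ¬3 = 4
((x_2 → x_2) ∧ (x_1 → (x_2 ∧ x_1))) ↔ ¬((x_1 ↔ x_1) → (x_2 ∧ x_2)) = 7 ↔ 4 = 4
¬(((x_1 ∧ x_1) ↔ (x_1 ∧ x_1)) ∧ ((x_1 ∧ x_2) ∧ (x_1 ↔ x_1))) → (((x_2 → x_2) ∧ (x_1 → (x_2 ∧ x_1))) ↔ ¬((x_1 ↔ x_1) → (x_2 ∧ x_2))) = 5 → 4 = 6
x_1 ∧ x_1 = 2 ∧ 2 = 2
x_2 ↔ x_1 = 3 ↔ 2 = 6
(x_1 ∧ x_1) ↔ (x_2 ↔ x_1) = 2 ↔ 6 = 3
x_1 ↔ ((x_1 ∧ x_1) ↔ (x_2 ↔ x_1)) = 2 ↔ 3 = 6
x_2 ∧ x_1 = 3 ∧ 2 = 2
x_2 ↔ x_2 = 3 ↔ 3 = 7
(x_2 ∧ x_1) ∧ (x_2 ↔ x_2) = 2 ∧ 7 = 2
¬x_2 = ¬3 = 4
x_1 → x_1 = 2 → 2 = 7
¬x_2 ∧ (x_1 → x_1) = 4 ∧ 7 = 4
¬(¬x_2 ∧ (x_1 → x_1)) = ¬4 = 3
((x_2 ∧ x_1) ∧ (x_2 ↔ x_2)) ∧ ¬(¬x_2 ∧ (x_1 → x_1)) = 2 ∧ 3 = 2
(x_1 ↔ ((x_1 ∧ x_1) ↔ (x_2 ↔ x_1))) → (((x_2 ∧ x_1) ∧ (x_2 ↔ x_2)) ∧ ¬(¬x_2 ∧ (x_1 → x_1))) = 6 → 2 = 3
(¬(((x_1 ∧ x_1) ↔ (x_1 ∧ x_1)) ∧ ((x_1 ∧ x_2) ∧ (x_1 ↔ x_1))) → (((x_2 → x_2) ∧ (x_1 → (x_2 ∧ x_1))) ↔ ¬((x_1 ↔ x_1) → (x_2 ∧ x_2)))) ∧ ((x_1 ↔ ((x_1 ∧ x_1) ↔ (x_2 ↔ x_1))) → (((x_2 ∧ x_1) ∧ (x_2 ↔ x_2)) ∧ ¬(¬x_2 ∧ (x_1 → x_1)))) = 6 ∧ 3 = 3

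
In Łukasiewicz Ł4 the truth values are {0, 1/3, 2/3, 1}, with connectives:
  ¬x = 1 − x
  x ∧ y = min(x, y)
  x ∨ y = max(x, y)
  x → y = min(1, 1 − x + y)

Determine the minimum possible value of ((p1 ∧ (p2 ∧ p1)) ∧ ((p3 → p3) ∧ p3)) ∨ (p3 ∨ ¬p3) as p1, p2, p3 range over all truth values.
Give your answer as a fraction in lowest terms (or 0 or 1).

Take p1 = 0, p2 = 0, p3 = 1/3:
p2 ∧ p1 = 0 ∧ 0 = 0
p1 ∧ (p2 ∧ p1) = 0 ∧ 0 = 0
p3 → p3 = 1/3 → 1/3 = 1
(p3 → p3) ∧ p3 = 1 ∧ 1/3 = 1/3
(p1 ∧ (p2 ∧ p1)) ∧ ((p3 → p3) ∧ p3) = 0 ∧ 1/3 = 0
¬p3 = ¬1/3 = 2/3
p3 ∨ ¬p3 = 1/3 ∨ 2/3 = 2/3
((p1 ∧ (p2 ∧ p1)) ∧ ((p3 → p3) ∧ p3)) ∨ (p3 ∨ ¬p3) = 0 ∨ 2/3 = 2/3
No assignment yields a value below 2/3, so this is the minimum.

2/3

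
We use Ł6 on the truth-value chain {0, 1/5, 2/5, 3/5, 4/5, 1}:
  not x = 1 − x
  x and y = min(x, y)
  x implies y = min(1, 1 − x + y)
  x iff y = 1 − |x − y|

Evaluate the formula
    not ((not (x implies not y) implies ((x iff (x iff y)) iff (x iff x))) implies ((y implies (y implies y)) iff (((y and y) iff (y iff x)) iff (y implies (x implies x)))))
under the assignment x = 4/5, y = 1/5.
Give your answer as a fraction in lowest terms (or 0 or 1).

1/5

not y = not 1/5 = 4/5
x implies not y = 4/5 implies 4/5 = 1
not (x implies not y) = not 1 = 0
x iff y = 4/5 iff 1/5 = 2/5
x iff (x iff y) = 4/5 iff 2/5 = 3/5
x iff x = 4/5 iff 4/5 = 1
(x iff (x iff y)) iff (x iff x) = 3/5 iff 1 = 3/5
not (x implies not y) implies ((x iff (x iff y)) iff (x iff x)) = 0 implies 3/5 = 1
y implies y = 1/5 implies 1/5 = 1
y implies (y implies y) = 1/5 implies 1 = 1
y and y = 1/5 and 1/5 = 1/5
y iff x = 1/5 iff 4/5 = 2/5
(y and y) iff (y iff x) = 1/5 iff 2/5 = 4/5
x implies x = 4/5 implies 4/5 = 1
y implies (x implies x) = 1/5 implies 1 = 1
((y and y) iff (y iff x)) iff (y implies (x implies x)) = 4/5 iff 1 = 4/5
(y implies (y implies y)) iff (((y and y) iff (y iff x)) iff (y implies (x implies x))) = 1 iff 4/5 = 4/5
(not (x implies not y) implies ((x iff (x iff y)) iff (x iff x))) implies ((y implies (y implies y)) iff (((y and y) iff (y iff x)) iff (y implies (x implies x)))) = 1 implies 4/5 = 4/5
not ((not (x implies not y) implies ((x iff (x iff y)) iff (x iff x))) implies ((y implies (y implies y)) iff (((y and y) iff (y iff x)) iff (y implies (x implies x))))) = not 4/5 = 1/5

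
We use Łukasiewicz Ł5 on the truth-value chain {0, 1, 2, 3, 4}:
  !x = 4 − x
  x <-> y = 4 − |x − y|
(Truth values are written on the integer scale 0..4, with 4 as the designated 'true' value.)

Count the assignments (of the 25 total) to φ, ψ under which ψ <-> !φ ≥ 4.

5

value 4: 5 assignments (counts)
value 3: 8 assignments
value 2: 6 assignments
value 1: 4 assignments
value 0: 2 assignments
So 5 of the 25 assignments meet the threshold.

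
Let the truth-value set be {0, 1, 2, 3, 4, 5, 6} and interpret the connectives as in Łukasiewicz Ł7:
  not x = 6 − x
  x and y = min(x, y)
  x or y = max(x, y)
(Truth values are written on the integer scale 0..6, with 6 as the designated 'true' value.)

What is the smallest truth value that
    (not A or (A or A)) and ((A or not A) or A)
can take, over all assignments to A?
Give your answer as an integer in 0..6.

3

Take A = 3:
not A = not 3 = 3
A or A = 3 or 3 = 3
not A or (A or A) = 3 or 3 = 3
not A = not 3 = 3
A or not A = 3 or 3 = 3
(A or not A) or A = 3 or 3 = 3
(not A or (A or A)) and ((A or not A) or A) = 3 and 3 = 3
No assignment yields a value below 3, so this is the minimum.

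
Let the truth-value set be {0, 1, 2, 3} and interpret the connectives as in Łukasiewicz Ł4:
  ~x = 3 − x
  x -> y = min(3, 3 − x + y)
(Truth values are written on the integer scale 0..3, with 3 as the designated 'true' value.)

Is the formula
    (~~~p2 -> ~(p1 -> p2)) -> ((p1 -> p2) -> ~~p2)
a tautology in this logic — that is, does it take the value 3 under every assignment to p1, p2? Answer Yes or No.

p1 = 0, p2 = 0 ↦ 3
p1 = 0, p2 = 1 ↦ 3
p1 = 0, p2 = 2 ↦ 3
p1 = 0, p2 = 3 ↦ 3
p1 = 1, p2 = 0 ↦ 3
p1 = 1, p2 = 1 ↦ 3
p1 = 1, p2 = 2 ↦ 3
p1 = 1, p2 = 3 ↦ 3
p1 = 2, p2 = 0 ↦ 3
p1 = 2, p2 = 1 ↦ 3
p1 = 2, p2 = 2 ↦ 3
p1 = 2, p2 = 3 ↦ 3
p1 = 3, p2 = 0 ↦ 3
p1 = 3, p2 = 1 ↦ 3
p1 = 3, p2 = 2 ↦ 3
p1 = 3, p2 = 3 ↦ 3
Every assignment gives a value ≥ 3.

Yes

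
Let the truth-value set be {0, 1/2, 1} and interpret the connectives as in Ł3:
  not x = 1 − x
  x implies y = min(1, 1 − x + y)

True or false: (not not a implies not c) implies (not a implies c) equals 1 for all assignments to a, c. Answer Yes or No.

Counterexample: take a = 0, c = 0.
not a = not 0 = 1
not not a = not 1 = 0
not c = not 0 = 1
not not a implies not c = 0 implies 1 = 1
not a = not 0 = 1
not a implies c = 1 implies 0 = 0
(not not a implies not c) implies (not a implies c) = 1 implies 0 = 0
This gives 0 ≠ 1.

No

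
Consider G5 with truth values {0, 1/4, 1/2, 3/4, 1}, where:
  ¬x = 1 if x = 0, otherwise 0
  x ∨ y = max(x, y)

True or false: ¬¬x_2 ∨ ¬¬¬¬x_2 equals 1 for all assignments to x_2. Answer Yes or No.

Counterexample: take x_2 = 0.
¬x_2 = ¬0 = 1
¬¬x_2 = ¬1 = 0
¬¬¬x_2 = ¬0 = 1
¬¬¬¬x_2 = ¬1 = 0
¬¬x_2 ∨ ¬¬¬¬x_2 = 0 ∨ 0 = 0
This gives 0 ≠ 1.

No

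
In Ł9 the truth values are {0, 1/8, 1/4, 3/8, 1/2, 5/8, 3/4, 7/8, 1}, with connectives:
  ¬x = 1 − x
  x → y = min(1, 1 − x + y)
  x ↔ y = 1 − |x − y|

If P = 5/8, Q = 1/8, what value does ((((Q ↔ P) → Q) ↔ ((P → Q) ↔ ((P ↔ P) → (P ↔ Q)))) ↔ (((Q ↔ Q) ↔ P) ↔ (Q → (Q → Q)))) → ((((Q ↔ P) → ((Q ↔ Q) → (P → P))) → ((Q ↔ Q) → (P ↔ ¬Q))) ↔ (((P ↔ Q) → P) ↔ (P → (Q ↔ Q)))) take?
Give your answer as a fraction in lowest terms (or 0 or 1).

Q ↔ P = 1/8 ↔ 5/8 = 1/2
(Q ↔ P) → Q = 1/2 → 1/8 = 5/8
P → Q = 5/8 → 1/8 = 1/2
P ↔ P = 5/8 ↔ 5/8 = 1
P ↔ Q = 5/8 ↔ 1/8 = 1/2
(P ↔ P) → (P ↔ Q) = 1 → 1/2 = 1/2
(P → Q) ↔ ((P ↔ P) → (P ↔ Q)) = 1/2 ↔ 1/2 = 1
((Q ↔ P) → Q) ↔ ((P → Q) ↔ ((P ↔ P) → (P ↔ Q))) = 5/8 ↔ 1 = 5/8
Q ↔ Q = 1/8 ↔ 1/8 = 1
(Q ↔ Q) ↔ P = 1 ↔ 5/8 = 5/8
Q → Q = 1/8 → 1/8 = 1
Q → (Q → Q) = 1/8 → 1 = 1
((Q ↔ Q) ↔ P) ↔ (Q → (Q → Q)) = 5/8 ↔ 1 = 5/8
(((Q ↔ P) → Q) ↔ ((P → Q) ↔ ((P ↔ P) → (P ↔ Q)))) ↔ (((Q ↔ Q) ↔ P) ↔ (Q → (Q → Q))) = 5/8 ↔ 5/8 = 1
Q ↔ P = 1/8 ↔ 5/8 = 1/2
Q ↔ Q = 1/8 ↔ 1/8 = 1
P → P = 5/8 → 5/8 = 1
(Q ↔ Q) → (P → P) = 1 → 1 = 1
(Q ↔ P) → ((Q ↔ Q) → (P → P)) = 1/2 → 1 = 1
Q ↔ Q = 1/8 ↔ 1/8 = 1
¬Q = ¬1/8 = 7/8
P ↔ ¬Q = 5/8 ↔ 7/8 = 3/4
(Q ↔ Q) → (P ↔ ¬Q) = 1 → 3/4 = 3/4
((Q ↔ P) → ((Q ↔ Q) → (P → P))) → ((Q ↔ Q) → (P ↔ ¬Q)) = 1 → 3/4 = 3/4
P ↔ Q = 5/8 ↔ 1/8 = 1/2
(P ↔ Q) → P = 1/2 → 5/8 = 1
Q ↔ Q = 1/8 ↔ 1/8 = 1
P → (Q ↔ Q) = 5/8 → 1 = 1
((P ↔ Q) → P) ↔ (P → (Q ↔ Q)) = 1 ↔ 1 = 1
(((Q ↔ P) → ((Q ↔ Q) → (P → P))) → ((Q ↔ Q) → (P ↔ ¬Q))) ↔ (((P ↔ Q) → P) ↔ (P → (Q ↔ Q))) = 3/4 ↔ 1 = 3/4
((((Q ↔ P) → Q) ↔ ((P → Q) ↔ ((P ↔ P) → (P ↔ Q)))) ↔ (((Q ↔ Q) ↔ P) ↔ (Q → (Q → Q)))) → ((((Q ↔ P) → ((Q ↔ Q) → (P → P))) → ((Q ↔ Q) → (P ↔ ¬Q))) ↔ (((P ↔ Q) → P) ↔ (P → (Q ↔ Q)))) = 1 → 3/4 = 3/4

3/4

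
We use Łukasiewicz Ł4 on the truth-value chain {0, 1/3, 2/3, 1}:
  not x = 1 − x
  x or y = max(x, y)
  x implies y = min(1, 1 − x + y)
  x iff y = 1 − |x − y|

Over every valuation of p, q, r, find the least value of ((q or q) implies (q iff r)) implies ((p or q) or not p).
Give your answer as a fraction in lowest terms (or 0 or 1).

2/3

Take p = 1/3, q = 0, r = 0:
q or q = 0 or 0 = 0
q iff r = 0 iff 0 = 1
(q or q) implies (q iff r) = 0 implies 1 = 1
p or q = 1/3 or 0 = 1/3
not p = not 1/3 = 2/3
(p or q) or not p = 1/3 or 2/3 = 2/3
((q or q) implies (q iff r)) implies ((p or q) or not p) = 1 implies 2/3 = 2/3
No assignment yields a value below 2/3, so this is the minimum.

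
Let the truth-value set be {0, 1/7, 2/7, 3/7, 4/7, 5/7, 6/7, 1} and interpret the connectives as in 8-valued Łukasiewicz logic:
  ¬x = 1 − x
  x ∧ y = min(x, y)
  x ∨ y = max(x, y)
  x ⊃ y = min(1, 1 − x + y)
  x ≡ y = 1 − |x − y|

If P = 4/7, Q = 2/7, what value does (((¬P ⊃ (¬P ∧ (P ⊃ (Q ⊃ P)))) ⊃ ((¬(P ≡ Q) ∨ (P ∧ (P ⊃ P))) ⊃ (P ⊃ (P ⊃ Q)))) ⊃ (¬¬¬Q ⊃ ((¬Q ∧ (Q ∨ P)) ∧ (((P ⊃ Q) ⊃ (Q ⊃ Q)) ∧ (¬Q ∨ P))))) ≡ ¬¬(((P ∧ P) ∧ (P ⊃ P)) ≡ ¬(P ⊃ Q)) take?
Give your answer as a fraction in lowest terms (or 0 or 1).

¬P = ¬4/7 = 3/7
¬P = ¬4/7 = 3/7
Q ⊃ P = 2/7 ⊃ 4/7 = 1
P ⊃ (Q ⊃ P) = 4/7 ⊃ 1 = 1
¬P ∧ (P ⊃ (Q ⊃ P)) = 3/7 ∧ 1 = 3/7
¬P ⊃ (¬P ∧ (P ⊃ (Q ⊃ P))) = 3/7 ⊃ 3/7 = 1
P ≡ Q = 4/7 ≡ 2/7 = 5/7
¬(P ≡ Q) = ¬5/7 = 2/7
P ⊃ P = 4/7 ⊃ 4/7 = 1
P ∧ (P ⊃ P) = 4/7 ∧ 1 = 4/7
¬(P ≡ Q) ∨ (P ∧ (P ⊃ P)) = 2/7 ∨ 4/7 = 4/7
P ⊃ Q = 4/7 ⊃ 2/7 = 5/7
P ⊃ (P ⊃ Q) = 4/7 ⊃ 5/7 = 1
(¬(P ≡ Q) ∨ (P ∧ (P ⊃ P))) ⊃ (P ⊃ (P ⊃ Q)) = 4/7 ⊃ 1 = 1
(¬P ⊃ (¬P ∧ (P ⊃ (Q ⊃ P)))) ⊃ ((¬(P ≡ Q) ∨ (P ∧ (P ⊃ P))) ⊃ (P ⊃ (P ⊃ Q))) = 1 ⊃ 1 = 1
¬Q = ¬2/7 = 5/7
¬¬Q = ¬5/7 = 2/7
¬¬¬Q = ¬2/7 = 5/7
¬Q = ¬2/7 = 5/7
Q ∨ P = 2/7 ∨ 4/7 = 4/7
¬Q ∧ (Q ∨ P) = 5/7 ∧ 4/7 = 4/7
P ⊃ Q = 4/7 ⊃ 2/7 = 5/7
Q ⊃ Q = 2/7 ⊃ 2/7 = 1
(P ⊃ Q) ⊃ (Q ⊃ Q) = 5/7 ⊃ 1 = 1
¬Q = ¬2/7 = 5/7
¬Q ∨ P = 5/7 ∨ 4/7 = 5/7
((P ⊃ Q) ⊃ (Q ⊃ Q)) ∧ (¬Q ∨ P) = 1 ∧ 5/7 = 5/7
(¬Q ∧ (Q ∨ P)) ∧ (((P ⊃ Q) ⊃ (Q ⊃ Q)) ∧ (¬Q ∨ P)) = 4/7 ∧ 5/7 = 4/7
¬¬¬Q ⊃ ((¬Q ∧ (Q ∨ P)) ∧ (((P ⊃ Q) ⊃ (Q ⊃ Q)) ∧ (¬Q ∨ P))) = 5/7 ⊃ 4/7 = 6/7
((¬P ⊃ (¬P ∧ (P ⊃ (Q ⊃ P)))) ⊃ ((¬(P ≡ Q) ∨ (P ∧ (P ⊃ P))) ⊃ (P ⊃ (P ⊃ Q)))) ⊃ (¬¬¬Q ⊃ ((¬Q ∧ (Q ∨ P)) ∧ (((P ⊃ Q) ⊃ (Q ⊃ Q)) ∧ (¬Q ∨ P)))) = 1 ⊃ 6/7 = 6/7
P ∧ P = 4/7 ∧ 4/7 = 4/7
P ⊃ P = 4/7 ⊃ 4/7 = 1
(P ∧ P) ∧ (P ⊃ P) = 4/7 ∧ 1 = 4/7
P ⊃ Q = 4/7 ⊃ 2/7 = 5/7
¬(P ⊃ Q) = ¬5/7 = 2/7
((P ∧ P) ∧ (P ⊃ P)) ≡ ¬(P ⊃ Q) = 4/7 ≡ 2/7 = 5/7
¬(((P ∧ P) ∧ (P ⊃ P)) ≡ ¬(P ⊃ Q)) = ¬5/7 = 2/7
¬¬(((P ∧ P) ∧ (P ⊃ P)) ≡ ¬(P ⊃ Q)) = ¬2/7 = 5/7
(((¬P ⊃ (¬P ∧ (P ⊃ (Q ⊃ P)))) ⊃ ((¬(P ≡ Q) ∨ (P ∧ (P ⊃ P))) ⊃ (P ⊃ (P ⊃ Q)))) ⊃ (¬¬¬Q ⊃ ((¬Q ∧ (Q ∨ P)) ∧ (((P ⊃ Q) ⊃ (Q ⊃ Q)) ∧ (¬Q ∨ P))))) ≡ ¬¬(((P ∧ P) ∧ (P ⊃ P)) ≡ ¬(P ⊃ Q)) = 6/7 ≡ 5/7 = 6/7

6/7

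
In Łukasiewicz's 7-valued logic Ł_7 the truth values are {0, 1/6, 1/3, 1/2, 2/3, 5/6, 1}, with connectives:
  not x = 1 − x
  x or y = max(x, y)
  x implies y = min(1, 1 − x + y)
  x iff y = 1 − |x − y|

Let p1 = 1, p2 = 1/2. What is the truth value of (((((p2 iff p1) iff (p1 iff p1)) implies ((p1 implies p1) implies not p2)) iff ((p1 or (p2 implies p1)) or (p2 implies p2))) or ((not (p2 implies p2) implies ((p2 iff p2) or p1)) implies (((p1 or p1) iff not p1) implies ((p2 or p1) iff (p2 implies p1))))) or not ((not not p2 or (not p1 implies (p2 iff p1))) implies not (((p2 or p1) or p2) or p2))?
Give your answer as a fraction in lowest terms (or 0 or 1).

p2 iff p1 = 1/2 iff 1 = 1/2
p1 iff p1 = 1 iff 1 = 1
(p2 iff p1) iff (p1 iff p1) = 1/2 iff 1 = 1/2
p1 implies p1 = 1 implies 1 = 1
not p2 = not 1/2 = 1/2
(p1 implies p1) implies not p2 = 1 implies 1/2 = 1/2
((p2 iff p1) iff (p1 iff p1)) implies ((p1 implies p1) implies not p2) = 1/2 implies 1/2 = 1
p2 implies p1 = 1/2 implies 1 = 1
p1 or (p2 implies p1) = 1 or 1 = 1
p2 implies p2 = 1/2 implies 1/2 = 1
(p1 or (p2 implies p1)) or (p2 implies p2) = 1 or 1 = 1
(((p2 iff p1) iff (p1 iff p1)) implies ((p1 implies p1) implies not p2)) iff ((p1 or (p2 implies p1)) or (p2 implies p2)) = 1 iff 1 = 1
p2 implies p2 = 1/2 implies 1/2 = 1
not (p2 implies p2) = not 1 = 0
p2 iff p2 = 1/2 iff 1/2 = 1
(p2 iff p2) or p1 = 1 or 1 = 1
not (p2 implies p2) implies ((p2 iff p2) or p1) = 0 implies 1 = 1
p1 or p1 = 1 or 1 = 1
not p1 = not 1 = 0
(p1 or p1) iff not p1 = 1 iff 0 = 0
p2 or p1 = 1/2 or 1 = 1
p2 implies p1 = 1/2 implies 1 = 1
(p2 or p1) iff (p2 implies p1) = 1 iff 1 = 1
((p1 or p1) iff not p1) implies ((p2 or p1) iff (p2 implies p1)) = 0 implies 1 = 1
(not (p2 implies p2) implies ((p2 iff p2) or p1)) implies (((p1 or p1) iff not p1) implies ((p2 or p1) iff (p2 implies p1))) = 1 implies 1 = 1
((((p2 iff p1) iff (p1 iff p1)) implies ((p1 implies p1) implies not p2)) iff ((p1 or (p2 implies p1)) or (p2 implies p2))) or ((not (p2 implies p2) implies ((p2 iff p2) or p1)) implies (((p1 or p1) iff not p1) implies ((p2 or p1) iff (p2 implies p1)))) = 1 or 1 = 1
not p2 = not 1/2 = 1/2
not not p2 = not 1/2 = 1/2
not p1 = not 1 = 0
p2 iff p1 = 1/2 iff 1 = 1/2
not p1 implies (p2 iff p1) = 0 implies 1/2 = 1
not not p2 or (not p1 implies (p2 iff p1)) = 1/2 or 1 = 1
p2 or p1 = 1/2 or 1 = 1
(p2 or p1) or p2 = 1 or 1/2 = 1
((p2 or p1) or p2) or p2 = 1 or 1/2 = 1
not (((p2 or p1) or p2) or p2) = not 1 = 0
(not not p2 or (not p1 implies (p2 iff p1))) implies not (((p2 or p1) or p2) or p2) = 1 implies 0 = 0
not ((not not p2 or (not p1 implies (p2 iff p1))) implies not (((p2 or p1) or p2) or p2)) = not 0 = 1
(((((p2 iff p1) iff (p1 iff p1)) implies ((p1 implies p1) implies not p2)) iff ((p1 or (p2 implies p1)) or (p2 implies p2))) or ((not (p2 implies p2) implies ((p2 iff p2) or p1)) implies (((p1 or p1) iff not p1) implies ((p2 or p1) iff (p2 implies p1))))) or not ((not not p2 or (not p1 implies (p2 iff p1))) implies not (((p2 or p1) or p2) or p2)) = 1 or 1 = 1

1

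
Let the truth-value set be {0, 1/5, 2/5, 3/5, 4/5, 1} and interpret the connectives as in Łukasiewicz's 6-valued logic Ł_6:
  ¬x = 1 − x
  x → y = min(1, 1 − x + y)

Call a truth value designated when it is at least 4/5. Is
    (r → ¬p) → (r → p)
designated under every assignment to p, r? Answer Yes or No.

No

Counterexample: take p = 0, r = 2/5.
¬p = ¬0 = 1
r → ¬p = 2/5 → 1 = 1
r → p = 2/5 → 0 = 3/5
(r → ¬p) → (r → p) = 1 → 3/5 = 3/5
This gives 3/5, which is below 4/5.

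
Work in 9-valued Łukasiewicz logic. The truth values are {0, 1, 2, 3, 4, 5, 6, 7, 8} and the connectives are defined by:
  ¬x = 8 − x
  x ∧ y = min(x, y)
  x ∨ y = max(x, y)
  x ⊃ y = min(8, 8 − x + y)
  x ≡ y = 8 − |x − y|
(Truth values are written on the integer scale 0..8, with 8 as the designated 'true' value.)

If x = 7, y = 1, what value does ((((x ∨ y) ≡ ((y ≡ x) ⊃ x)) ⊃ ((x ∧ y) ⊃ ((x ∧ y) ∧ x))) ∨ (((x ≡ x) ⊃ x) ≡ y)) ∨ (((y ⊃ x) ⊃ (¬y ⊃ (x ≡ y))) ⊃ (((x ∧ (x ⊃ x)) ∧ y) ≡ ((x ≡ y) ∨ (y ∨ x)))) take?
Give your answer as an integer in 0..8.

8

x ∨ y = 7 ∨ 1 = 7
y ≡ x = 1 ≡ 7 = 2
(y ≡ x) ⊃ x = 2 ⊃ 7 = 8
(x ∨ y) ≡ ((y ≡ x) ⊃ x) = 7 ≡ 8 = 7
x ∧ y = 7 ∧ 1 = 1
x ∧ y = 7 ∧ 1 = 1
(x ∧ y) ∧ x = 1 ∧ 7 = 1
(x ∧ y) ⊃ ((x ∧ y) ∧ x) = 1 ⊃ 1 = 8
((x ∨ y) ≡ ((y ≡ x) ⊃ x)) ⊃ ((x ∧ y) ⊃ ((x ∧ y) ∧ x)) = 7 ⊃ 8 = 8
x ≡ x = 7 ≡ 7 = 8
(x ≡ x) ⊃ x = 8 ⊃ 7 = 7
((x ≡ x) ⊃ x) ≡ y = 7 ≡ 1 = 2
(((x ∨ y) ≡ ((y ≡ x) ⊃ x)) ⊃ ((x ∧ y) ⊃ ((x ∧ y) ∧ x))) ∨ (((x ≡ x) ⊃ x) ≡ y) = 8 ∨ 2 = 8
y ⊃ x = 1 ⊃ 7 = 8
¬y = ¬1 = 7
x ≡ y = 7 ≡ 1 = 2
¬y ⊃ (x ≡ y) = 7 ⊃ 2 = 3
(y ⊃ x) ⊃ (¬y ⊃ (x ≡ y)) = 8 ⊃ 3 = 3
x ⊃ x = 7 ⊃ 7 = 8
x ∧ (x ⊃ x) = 7 ∧ 8 = 7
(x ∧ (x ⊃ x)) ∧ y = 7 ∧ 1 = 1
x ≡ y = 7 ≡ 1 = 2
y ∨ x = 1 ∨ 7 = 7
(x ≡ y) ∨ (y ∨ x) = 2 ∨ 7 = 7
((x ∧ (x ⊃ x)) ∧ y) ≡ ((x ≡ y) ∨ (y ∨ x)) = 1 ≡ 7 = 2
((y ⊃ x) ⊃ (¬y ⊃ (x ≡ y))) ⊃ (((x ∧ (x ⊃ x)) ∧ y) ≡ ((x ≡ y) ∨ (y ∨ x))) = 3 ⊃ 2 = 7
((((x ∨ y) ≡ ((y ≡ x) ⊃ x)) ⊃ ((x ∧ y) ⊃ ((x ∧ y) ∧ x))) ∨ (((x ≡ x) ⊃ x) ≡ y)) ∨ (((y ⊃ x) ⊃ (¬y ⊃ (x ≡ y))) ⊃ (((x ∧ (x ⊃ x)) ∧ y) ≡ ((x ≡ y) ∨ (y ∨ x)))) = 8 ∨ 7 = 8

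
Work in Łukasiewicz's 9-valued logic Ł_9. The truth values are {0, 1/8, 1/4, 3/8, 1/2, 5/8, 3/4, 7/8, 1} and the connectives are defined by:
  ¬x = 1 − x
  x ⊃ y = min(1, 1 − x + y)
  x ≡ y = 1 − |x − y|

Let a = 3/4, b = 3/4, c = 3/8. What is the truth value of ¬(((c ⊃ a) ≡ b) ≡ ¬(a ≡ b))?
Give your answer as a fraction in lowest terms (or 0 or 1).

3/4

c ⊃ a = 3/8 ⊃ 3/4 = 1
(c ⊃ a) ≡ b = 1 ≡ 3/4 = 3/4
a ≡ b = 3/4 ≡ 3/4 = 1
¬(a ≡ b) = ¬1 = 0
((c ⊃ a) ≡ b) ≡ ¬(a ≡ b) = 3/4 ≡ 0 = 1/4
¬(((c ⊃ a) ≡ b) ≡ ¬(a ≡ b)) = ¬1/4 = 3/4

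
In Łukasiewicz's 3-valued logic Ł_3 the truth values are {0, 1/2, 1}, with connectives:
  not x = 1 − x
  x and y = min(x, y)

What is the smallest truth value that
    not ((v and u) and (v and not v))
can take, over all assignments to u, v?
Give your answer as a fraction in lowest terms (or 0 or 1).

1/2

Take u = 1/2, v = 1/2:
v and u = 1/2 and 1/2 = 1/2
not v = not 1/2 = 1/2
v and not v = 1/2 and 1/2 = 1/2
(v and u) and (v and not v) = 1/2 and 1/2 = 1/2
not ((v and u) and (v and not v)) = not 1/2 = 1/2
No assignment yields a value below 1/2, so this is the minimum.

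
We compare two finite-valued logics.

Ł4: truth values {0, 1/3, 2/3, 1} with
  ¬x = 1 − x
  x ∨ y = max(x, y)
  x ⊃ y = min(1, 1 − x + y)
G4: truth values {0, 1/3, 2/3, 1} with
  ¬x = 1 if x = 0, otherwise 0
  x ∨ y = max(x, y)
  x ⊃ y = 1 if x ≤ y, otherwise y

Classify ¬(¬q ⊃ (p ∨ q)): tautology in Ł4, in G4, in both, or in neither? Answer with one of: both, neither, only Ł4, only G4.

neither

In Ł4: at p = 0, q = 1/3 the value is 1/3 — not a tautology.
In G4: at p = 0, q = 1/3 the value is 0 — not a tautology.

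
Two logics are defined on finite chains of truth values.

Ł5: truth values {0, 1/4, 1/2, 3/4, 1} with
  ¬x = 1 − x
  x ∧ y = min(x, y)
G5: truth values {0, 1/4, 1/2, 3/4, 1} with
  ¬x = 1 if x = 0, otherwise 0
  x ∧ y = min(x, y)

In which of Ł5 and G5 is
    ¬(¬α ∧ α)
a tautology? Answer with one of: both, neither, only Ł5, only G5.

In Ł5: at α = 1/4 the value is 3/4 — not a tautology.
In G5: every assignment gives 1 — tautology.

only G5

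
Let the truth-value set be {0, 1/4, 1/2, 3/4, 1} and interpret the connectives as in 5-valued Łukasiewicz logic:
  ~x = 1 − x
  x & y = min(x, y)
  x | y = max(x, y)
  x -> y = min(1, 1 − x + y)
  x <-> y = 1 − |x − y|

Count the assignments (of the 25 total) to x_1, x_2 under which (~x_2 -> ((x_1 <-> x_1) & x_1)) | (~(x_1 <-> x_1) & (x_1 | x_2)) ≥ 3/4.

value 1: 15 assignments (counts)
value 3/4: 4 assignments (counts)
value 1/2: 3 assignments
value 1/4: 2 assignments
value 0: 1 assignment
So 19 of the 25 assignments meet the threshold.

19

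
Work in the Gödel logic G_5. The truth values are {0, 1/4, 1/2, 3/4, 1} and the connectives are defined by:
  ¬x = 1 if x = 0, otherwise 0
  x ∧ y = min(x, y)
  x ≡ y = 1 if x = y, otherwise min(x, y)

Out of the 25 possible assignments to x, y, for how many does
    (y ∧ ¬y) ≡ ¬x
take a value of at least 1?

value 1: 20 assignments (counts)
value 0: 5 assignments
So 20 of the 25 assignments meet the threshold.

20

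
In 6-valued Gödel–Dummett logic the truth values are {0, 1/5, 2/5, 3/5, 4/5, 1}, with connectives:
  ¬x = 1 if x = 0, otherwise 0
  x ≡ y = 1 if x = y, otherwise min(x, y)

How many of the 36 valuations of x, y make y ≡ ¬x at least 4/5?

value 1: 6 assignments (counts)
value 4/5: 1 assignment (counts)
value 3/5: 1 assignment
value 2/5: 1 assignment
value 1/5: 1 assignment
value 0: 26 assignments
So 7 of the 36 assignments meet the threshold.

7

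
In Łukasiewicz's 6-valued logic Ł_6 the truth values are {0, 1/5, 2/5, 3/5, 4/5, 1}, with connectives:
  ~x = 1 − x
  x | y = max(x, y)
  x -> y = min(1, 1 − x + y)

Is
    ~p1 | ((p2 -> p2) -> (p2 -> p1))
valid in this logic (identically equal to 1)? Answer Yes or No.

No

Counterexample: take p1 = 1/5, p2 = 2/5.
~p1 = ~1/5 = 4/5
p2 -> p2 = 2/5 -> 2/5 = 1
p2 -> p1 = 2/5 -> 1/5 = 4/5
(p2 -> p2) -> (p2 -> p1) = 1 -> 4/5 = 4/5
~p1 | ((p2 -> p2) -> (p2 -> p1)) = 4/5 | 4/5 = 4/5
This gives 4/5 ≠ 1.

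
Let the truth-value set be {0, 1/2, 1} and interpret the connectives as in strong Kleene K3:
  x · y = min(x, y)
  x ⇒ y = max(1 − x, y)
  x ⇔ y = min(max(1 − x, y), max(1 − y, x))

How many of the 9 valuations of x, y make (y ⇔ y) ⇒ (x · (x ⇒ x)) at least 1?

x = 0, y = 0 ↦ 0  <
x = 0, y = 1/2 ↦ 1/2  <
x = 0, y = 1 ↦ 0  <
x = 1/2, y = 0 ↦ 1/2  <
x = 1/2, y = 1/2 ↦ 1/2  <
x = 1/2, y = 1 ↦ 1/2  <
x = 1, y = 0 ↦ 1  ≥
x = 1, y = 1/2 ↦ 1  ≥
x = 1, y = 1 ↦ 1  ≥
So 3 of the 9 assignments meet the threshold.

3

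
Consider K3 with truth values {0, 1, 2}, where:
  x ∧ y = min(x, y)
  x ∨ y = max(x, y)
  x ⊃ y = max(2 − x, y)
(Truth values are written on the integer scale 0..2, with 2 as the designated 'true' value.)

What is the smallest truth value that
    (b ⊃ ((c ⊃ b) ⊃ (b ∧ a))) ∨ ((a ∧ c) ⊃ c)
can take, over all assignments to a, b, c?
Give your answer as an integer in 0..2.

1

Take a = 1, b = 1, c = 1:
c ⊃ b = 1 ⊃ 1 = 1
b ∧ a = 1 ∧ 1 = 1
(c ⊃ b) ⊃ (b ∧ a) = 1 ⊃ 1 = 1
b ⊃ ((c ⊃ b) ⊃ (b ∧ a)) = 1 ⊃ 1 = 1
a ∧ c = 1 ∧ 1 = 1
(a ∧ c) ⊃ c = 1 ⊃ 1 = 1
(b ⊃ ((c ⊃ b) ⊃ (b ∧ a))) ∨ ((a ∧ c) ⊃ c) = 1 ∨ 1 = 1
No assignment yields a value below 1, so this is the minimum.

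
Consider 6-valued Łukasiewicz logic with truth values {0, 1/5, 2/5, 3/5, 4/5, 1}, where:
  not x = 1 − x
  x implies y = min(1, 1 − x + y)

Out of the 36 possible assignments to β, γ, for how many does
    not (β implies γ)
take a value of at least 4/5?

value 1: 1 assignment (counts)
value 4/5: 2 assignments (counts)
value 3/5: 3 assignments
value 2/5: 4 assignments
value 1/5: 5 assignments
value 0: 21 assignments
So 3 of the 36 assignments meet the threshold.

3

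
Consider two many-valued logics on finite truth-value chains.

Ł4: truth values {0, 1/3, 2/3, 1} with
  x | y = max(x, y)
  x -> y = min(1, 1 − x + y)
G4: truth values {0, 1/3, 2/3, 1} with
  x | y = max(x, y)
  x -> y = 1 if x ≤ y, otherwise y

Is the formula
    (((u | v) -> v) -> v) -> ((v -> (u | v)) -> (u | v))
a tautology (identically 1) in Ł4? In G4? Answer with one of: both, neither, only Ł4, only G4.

only Ł4

In Ł4: every assignment gives 1 — tautology.
In G4: at u = 1/3, v = 0 the value is 1/3 — not a tautology.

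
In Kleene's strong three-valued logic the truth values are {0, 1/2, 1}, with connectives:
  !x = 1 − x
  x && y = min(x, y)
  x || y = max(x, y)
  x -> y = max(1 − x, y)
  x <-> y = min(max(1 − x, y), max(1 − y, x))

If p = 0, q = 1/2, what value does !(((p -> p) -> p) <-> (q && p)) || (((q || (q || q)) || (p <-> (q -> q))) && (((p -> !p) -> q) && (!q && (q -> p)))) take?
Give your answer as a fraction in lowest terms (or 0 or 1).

p -> p = 0 -> 0 = 1
(p -> p) -> p = 1 -> 0 = 0
q && p = 1/2 && 0 = 0
((p -> p) -> p) <-> (q && p) = 0 <-> 0 = 1
!(((p -> p) -> p) <-> (q && p)) = !1 = 0
q || q = 1/2 || 1/2 = 1/2
q || (q || q) = 1/2 || 1/2 = 1/2
q -> q = 1/2 -> 1/2 = 1/2
p <-> (q -> q) = 0 <-> 1/2 = 1/2
(q || (q || q)) || (p <-> (q -> q)) = 1/2 || 1/2 = 1/2
!p = !0 = 1
p -> !p = 0 -> 1 = 1
(p -> !p) -> q = 1 -> 1/2 = 1/2
!q = !1/2 = 1/2
q -> p = 1/2 -> 0 = 1/2
!q && (q -> p) = 1/2 && 1/2 = 1/2
((p -> !p) -> q) && (!q && (q -> p)) = 1/2 && 1/2 = 1/2
((q || (q || q)) || (p <-> (q -> q))) && (((p -> !p) -> q) && (!q && (q -> p))) = 1/2 && 1/2 = 1/2
!(((p -> p) -> p) <-> (q && p)) || (((q || (q || q)) || (p <-> (q -> q))) && (((p -> !p) -> q) && (!q && (q -> p)))) = 0 || 1/2 = 1/2

1/2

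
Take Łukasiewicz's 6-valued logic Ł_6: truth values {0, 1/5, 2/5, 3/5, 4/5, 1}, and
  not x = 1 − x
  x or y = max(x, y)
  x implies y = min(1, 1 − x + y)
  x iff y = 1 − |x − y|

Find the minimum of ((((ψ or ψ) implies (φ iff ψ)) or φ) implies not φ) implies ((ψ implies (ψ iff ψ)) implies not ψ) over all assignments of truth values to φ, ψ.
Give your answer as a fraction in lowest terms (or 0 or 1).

0

Take φ = 0, ψ = 1:
ψ or ψ = 1 or 1 = 1
φ iff ψ = 0 iff 1 = 0
(ψ or ψ) implies (φ iff ψ) = 1 implies 0 = 0
((ψ or ψ) implies (φ iff ψ)) or φ = 0 or 0 = 0
not φ = not 0 = 1
(((ψ or ψ) implies (φ iff ψ)) or φ) implies not φ = 0 implies 1 = 1
ψ iff ψ = 1 iff 1 = 1
ψ implies (ψ iff ψ) = 1 implies 1 = 1
not ψ = not 1 = 0
(ψ implies (ψ iff ψ)) implies not ψ = 1 implies 0 = 0
((((ψ or ψ) implies (φ iff ψ)) or φ) implies not φ) implies ((ψ implies (ψ iff ψ)) implies not ψ) = 1 implies 0 = 0
No assignment yields a value below 0, so this is the minimum.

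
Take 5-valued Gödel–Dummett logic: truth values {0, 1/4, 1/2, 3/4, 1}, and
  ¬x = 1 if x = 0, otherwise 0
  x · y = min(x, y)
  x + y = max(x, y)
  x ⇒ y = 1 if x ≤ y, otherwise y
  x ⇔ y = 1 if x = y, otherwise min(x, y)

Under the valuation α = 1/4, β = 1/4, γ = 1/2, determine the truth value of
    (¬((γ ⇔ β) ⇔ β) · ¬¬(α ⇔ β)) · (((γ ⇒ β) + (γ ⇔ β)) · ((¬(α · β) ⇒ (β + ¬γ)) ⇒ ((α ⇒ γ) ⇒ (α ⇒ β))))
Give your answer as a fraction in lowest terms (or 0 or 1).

0

γ ⇔ β = 1/2 ⇔ 1/4 = 1/4
(γ ⇔ β) ⇔ β = 1/4 ⇔ 1/4 = 1
¬((γ ⇔ β) ⇔ β) = ¬1 = 0
α ⇔ β = 1/4 ⇔ 1/4 = 1
¬(α ⇔ β) = ¬1 = 0
¬¬(α ⇔ β) = ¬0 = 1
¬((γ ⇔ β) ⇔ β) · ¬¬(α ⇔ β) = 0 · 1 = 0
γ ⇒ β = 1/2 ⇒ 1/4 = 1/4
γ ⇔ β = 1/2 ⇔ 1/4 = 1/4
(γ ⇒ β) + (γ ⇔ β) = 1/4 + 1/4 = 1/4
α · β = 1/4 · 1/4 = 1/4
¬(α · β) = ¬1/4 = 0
¬γ = ¬1/2 = 0
β + ¬γ = 1/4 + 0 = 1/4
¬(α · β) ⇒ (β + ¬γ) = 0 ⇒ 1/4 = 1
α ⇒ γ = 1/4 ⇒ 1/2 = 1
α ⇒ β = 1/4 ⇒ 1/4 = 1
(α ⇒ γ) ⇒ (α ⇒ β) = 1 ⇒ 1 = 1
(¬(α · β) ⇒ (β + ¬γ)) ⇒ ((α ⇒ γ) ⇒ (α ⇒ β)) = 1 ⇒ 1 = 1
((γ ⇒ β) + (γ ⇔ β)) · ((¬(α · β) ⇒ (β + ¬γ)) ⇒ ((α ⇒ γ) ⇒ (α ⇒ β))) = 1/4 · 1 = 1/4
(¬((γ ⇔ β) ⇔ β) · ¬¬(α ⇔ β)) · (((γ ⇒ β) + (γ ⇔ β)) · ((¬(α · β) ⇒ (β + ¬γ)) ⇒ ((α ⇒ γ) ⇒ (α ⇒ β)))) = 0 · 1/4 = 0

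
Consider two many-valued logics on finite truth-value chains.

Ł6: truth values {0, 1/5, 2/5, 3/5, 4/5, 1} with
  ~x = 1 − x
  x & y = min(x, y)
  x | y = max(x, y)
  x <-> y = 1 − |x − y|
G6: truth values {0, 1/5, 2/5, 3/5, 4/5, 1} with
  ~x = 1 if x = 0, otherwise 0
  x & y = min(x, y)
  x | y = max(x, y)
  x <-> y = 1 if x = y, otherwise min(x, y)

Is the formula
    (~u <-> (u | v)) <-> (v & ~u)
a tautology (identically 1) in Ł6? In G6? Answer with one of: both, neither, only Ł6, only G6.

In Ł6: at u = 1/5, v = 0 the value is 3/5 — not a tautology.
In G6: every assignment gives 1 — tautology.

only G6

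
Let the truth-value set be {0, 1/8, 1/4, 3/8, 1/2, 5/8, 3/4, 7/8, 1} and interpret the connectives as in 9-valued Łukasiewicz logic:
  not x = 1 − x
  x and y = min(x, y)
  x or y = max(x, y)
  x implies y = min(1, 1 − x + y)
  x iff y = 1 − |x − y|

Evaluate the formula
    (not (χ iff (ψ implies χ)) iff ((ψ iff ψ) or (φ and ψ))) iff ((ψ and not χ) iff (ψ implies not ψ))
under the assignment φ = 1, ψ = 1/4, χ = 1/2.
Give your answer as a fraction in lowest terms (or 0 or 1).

ψ implies χ = 1/4 implies 1/2 = 1
χ iff (ψ implies χ) = 1/2 iff 1 = 1/2
not (χ iff (ψ implies χ)) = not 1/2 = 1/2
ψ iff ψ = 1/4 iff 1/4 = 1
φ and ψ = 1 and 1/4 = 1/4
(ψ iff ψ) or (φ and ψ) = 1 or 1/4 = 1
not (χ iff (ψ implies χ)) iff ((ψ iff ψ) or (φ and ψ)) = 1/2 iff 1 = 1/2
not χ = not 1/2 = 1/2
ψ and not χ = 1/4 and 1/2 = 1/4
not ψ = not 1/4 = 3/4
ψ implies not ψ = 1/4 implies 3/4 = 1
(ψ and not χ) iff (ψ implies not ψ) = 1/4 iff 1 = 1/4
(not (χ iff (ψ implies χ)) iff ((ψ iff ψ) or (φ and ψ))) iff ((ψ and not χ) iff (ψ implies not ψ)) = 1/2 iff 1/4 = 3/4

3/4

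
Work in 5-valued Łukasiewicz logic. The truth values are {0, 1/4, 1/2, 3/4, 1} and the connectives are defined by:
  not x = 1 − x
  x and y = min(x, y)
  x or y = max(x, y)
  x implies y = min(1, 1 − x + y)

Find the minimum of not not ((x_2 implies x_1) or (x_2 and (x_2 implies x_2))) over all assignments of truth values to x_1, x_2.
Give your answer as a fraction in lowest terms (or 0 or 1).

Take x_1 = 0, x_2 = 1/2:
x_2 implies x_1 = 1/2 implies 0 = 1/2
x_2 implies x_2 = 1/2 implies 1/2 = 1
x_2 and (x_2 implies x_2) = 1/2 and 1 = 1/2
(x_2 implies x_1) or (x_2 and (x_2 implies x_2)) = 1/2 or 1/2 = 1/2
not ((x_2 implies x_1) or (x_2 and (x_2 implies x_2))) = not 1/2 = 1/2
not not ((x_2 implies x_1) or (x_2 and (x_2 implies x_2))) = not 1/2 = 1/2
No assignment yields a value below 1/2, so this is the minimum.

1/2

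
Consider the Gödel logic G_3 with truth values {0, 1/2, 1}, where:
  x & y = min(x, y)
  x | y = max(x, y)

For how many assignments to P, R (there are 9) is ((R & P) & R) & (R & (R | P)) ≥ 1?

P = 0, R = 0 ↦ 0  <
P = 0, R = 1/2 ↦ 0  <
P = 0, R = 1 ↦ 0  <
P = 1/2, R = 0 ↦ 0  <
P = 1/2, R = 1/2 ↦ 1/2  <
P = 1/2, R = 1 ↦ 1/2  <
P = 1, R = 0 ↦ 0  <
P = 1, R = 1/2 ↦ 1/2  <
P = 1, R = 1 ↦ 1  ≥
So 1 of the 9 assignments meets the threshold.

1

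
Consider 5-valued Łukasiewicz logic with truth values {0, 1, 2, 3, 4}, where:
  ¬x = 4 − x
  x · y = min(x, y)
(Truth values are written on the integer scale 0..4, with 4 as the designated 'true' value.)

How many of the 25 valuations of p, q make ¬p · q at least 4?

value 4: 1 assignment (counts)
value 3: 3 assignments
value 2: 5 assignments
value 1: 7 assignments
value 0: 9 assignments
So 1 of the 25 assignments meets the threshold.

1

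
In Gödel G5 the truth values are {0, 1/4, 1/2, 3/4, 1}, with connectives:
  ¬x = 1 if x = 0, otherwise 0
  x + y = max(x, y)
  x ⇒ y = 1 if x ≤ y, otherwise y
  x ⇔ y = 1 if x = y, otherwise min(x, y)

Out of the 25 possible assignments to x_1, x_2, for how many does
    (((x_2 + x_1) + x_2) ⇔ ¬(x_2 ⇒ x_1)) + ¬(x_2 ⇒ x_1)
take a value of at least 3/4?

5

value 1: 5 assignments (counts)
value 0: 20 assignments
So 5 of the 25 assignments meet the threshold.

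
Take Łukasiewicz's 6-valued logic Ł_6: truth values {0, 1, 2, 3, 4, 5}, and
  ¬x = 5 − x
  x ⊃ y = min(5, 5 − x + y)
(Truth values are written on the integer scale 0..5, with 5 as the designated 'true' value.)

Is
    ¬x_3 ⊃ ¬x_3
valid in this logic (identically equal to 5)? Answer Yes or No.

x_3 = 0 ↦ 5
x_3 = 1 ↦ 5
x_3 = 2 ↦ 5
x_3 = 3 ↦ 5
x_3 = 4 ↦ 5
x_3 = 5 ↦ 5
Every assignment gives a value ≥ 5.

Yes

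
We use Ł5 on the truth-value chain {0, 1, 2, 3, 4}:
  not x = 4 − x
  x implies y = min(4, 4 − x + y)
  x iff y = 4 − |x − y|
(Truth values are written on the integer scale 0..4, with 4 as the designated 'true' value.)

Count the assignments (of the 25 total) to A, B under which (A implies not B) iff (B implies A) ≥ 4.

11

value 4: 11 assignments (counts)
value 3: 4 assignments
value 2: 6 assignments
value 1: 2 assignments
value 0: 2 assignments
So 11 of the 25 assignments meet the threshold.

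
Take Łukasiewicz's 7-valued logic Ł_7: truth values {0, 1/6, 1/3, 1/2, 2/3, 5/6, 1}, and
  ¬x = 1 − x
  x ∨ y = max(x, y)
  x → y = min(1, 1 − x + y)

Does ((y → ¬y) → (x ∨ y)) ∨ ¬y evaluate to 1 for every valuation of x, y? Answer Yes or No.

No

Counterexample: take x = 0, y = 1/6.
¬y = ¬1/6 = 5/6
y → ¬y = 1/6 → 5/6 = 1
x ∨ y = 0 ∨ 1/6 = 1/6
(y → ¬y) → (x ∨ y) = 1 → 1/6 = 1/6
¬y = ¬1/6 = 5/6
((y → ¬y) → (x ∨ y)) ∨ ¬y = 1/6 ∨ 5/6 = 5/6
This gives 5/6 ≠ 1.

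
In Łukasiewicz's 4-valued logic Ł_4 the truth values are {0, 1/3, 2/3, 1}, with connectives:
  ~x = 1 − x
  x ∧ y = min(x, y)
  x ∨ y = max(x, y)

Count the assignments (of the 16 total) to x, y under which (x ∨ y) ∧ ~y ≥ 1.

1

x = 0, y = 0 ↦ 0  <
x = 0, y = 1/3 ↦ 1/3  <
x = 0, y = 2/3 ↦ 1/3  <
x = 0, y = 1 ↦ 0  <
x = 1/3, y = 0 ↦ 1/3  <
x = 1/3, y = 1/3 ↦ 1/3  <
x = 1/3, y = 2/3 ↦ 1/3  <
x = 1/3, y = 1 ↦ 0  <
x = 2/3, y = 0 ↦ 2/3  <
x = 2/3, y = 1/3 ↦ 2/3  <
x = 2/3, y = 2/3 ↦ 1/3  <
x = 2/3, y = 1 ↦ 0  <
x = 1, y = 0 ↦ 1  ≥
x = 1, y = 1/3 ↦ 2/3  <
x = 1, y = 2/3 ↦ 1/3  <
x = 1, y = 1 ↦ 0  <
So 1 of the 16 assignments meets the threshold.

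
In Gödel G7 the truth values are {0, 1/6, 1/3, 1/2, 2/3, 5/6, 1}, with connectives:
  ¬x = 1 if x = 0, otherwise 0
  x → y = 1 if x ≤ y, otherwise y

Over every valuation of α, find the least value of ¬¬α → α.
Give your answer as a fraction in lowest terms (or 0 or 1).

Take α = 1/6:
¬α = ¬1/6 = 0
¬¬α = ¬0 = 1
¬¬α → α = 1 → 1/6 = 1/6
No assignment yields a value below 1/6, so this is the minimum.

1/6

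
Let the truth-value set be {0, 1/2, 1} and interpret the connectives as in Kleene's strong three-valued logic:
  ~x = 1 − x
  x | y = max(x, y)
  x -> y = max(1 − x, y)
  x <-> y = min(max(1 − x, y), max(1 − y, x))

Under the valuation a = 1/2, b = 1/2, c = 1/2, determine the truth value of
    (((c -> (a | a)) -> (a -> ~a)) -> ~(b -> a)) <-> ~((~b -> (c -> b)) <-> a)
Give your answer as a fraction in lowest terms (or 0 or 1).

a | a = 1/2 | 1/2 = 1/2
c -> (a | a) = 1/2 -> 1/2 = 1/2
~a = ~1/2 = 1/2
a -> ~a = 1/2 -> 1/2 = 1/2
(c -> (a | a)) -> (a -> ~a) = 1/2 -> 1/2 = 1/2
b -> a = 1/2 -> 1/2 = 1/2
~(b -> a) = ~1/2 = 1/2
((c -> (a | a)) -> (a -> ~a)) -> ~(b -> a) = 1/2 -> 1/2 = 1/2
~b = ~1/2 = 1/2
c -> b = 1/2 -> 1/2 = 1/2
~b -> (c -> b) = 1/2 -> 1/2 = 1/2
(~b -> (c -> b)) <-> a = 1/2 <-> 1/2 = 1/2
~((~b -> (c -> b)) <-> a) = ~1/2 = 1/2
(((c -> (a | a)) -> (a -> ~a)) -> ~(b -> a)) <-> ~((~b -> (c -> b)) <-> a) = 1/2 <-> 1/2 = 1/2

1/2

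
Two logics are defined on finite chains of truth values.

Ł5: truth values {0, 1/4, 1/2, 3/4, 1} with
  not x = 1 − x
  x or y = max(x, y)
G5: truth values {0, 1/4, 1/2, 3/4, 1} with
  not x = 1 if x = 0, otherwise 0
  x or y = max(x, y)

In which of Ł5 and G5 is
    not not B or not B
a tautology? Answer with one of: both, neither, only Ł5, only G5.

In Ł5: at B = 1/4 the value is 3/4 — not a tautology.
In G5: every assignment gives 1 — tautology.

only G5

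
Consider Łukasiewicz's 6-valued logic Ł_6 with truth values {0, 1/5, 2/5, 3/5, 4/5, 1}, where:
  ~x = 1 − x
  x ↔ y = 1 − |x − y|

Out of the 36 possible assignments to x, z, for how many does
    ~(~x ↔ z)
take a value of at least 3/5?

value 1: 2 assignments (counts)
value 4/5: 4 assignments (counts)
value 3/5: 6 assignments (counts)
value 2/5: 8 assignments
value 1/5: 10 assignments
value 0: 6 assignments
So 12 of the 36 assignments meet the threshold.

12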